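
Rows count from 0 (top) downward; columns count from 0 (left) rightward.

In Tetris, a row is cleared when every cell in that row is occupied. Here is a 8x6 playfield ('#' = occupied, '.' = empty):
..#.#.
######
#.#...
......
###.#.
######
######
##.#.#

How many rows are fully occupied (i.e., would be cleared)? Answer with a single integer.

Check each row:
  row 0: 4 empty cells -> not full
  row 1: 0 empty cells -> FULL (clear)
  row 2: 4 empty cells -> not full
  row 3: 6 empty cells -> not full
  row 4: 2 empty cells -> not full
  row 5: 0 empty cells -> FULL (clear)
  row 6: 0 empty cells -> FULL (clear)
  row 7: 2 empty cells -> not full
Total rows cleared: 3

Answer: 3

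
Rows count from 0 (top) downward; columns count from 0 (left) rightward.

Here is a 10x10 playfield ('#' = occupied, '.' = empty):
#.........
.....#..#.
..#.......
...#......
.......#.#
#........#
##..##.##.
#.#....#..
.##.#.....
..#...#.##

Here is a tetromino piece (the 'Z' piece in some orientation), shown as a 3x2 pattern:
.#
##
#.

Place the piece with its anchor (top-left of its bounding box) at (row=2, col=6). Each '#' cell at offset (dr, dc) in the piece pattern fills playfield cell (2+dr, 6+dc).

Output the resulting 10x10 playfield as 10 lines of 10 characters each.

Fill (2+0,6+1) = (2,7)
Fill (2+1,6+0) = (3,6)
Fill (2+1,6+1) = (3,7)
Fill (2+2,6+0) = (4,6)

Answer: #.........
.....#..#.
..#....#..
...#..##..
......##.#
#........#
##..##.##.
#.#....#..
.##.#.....
..#...#.##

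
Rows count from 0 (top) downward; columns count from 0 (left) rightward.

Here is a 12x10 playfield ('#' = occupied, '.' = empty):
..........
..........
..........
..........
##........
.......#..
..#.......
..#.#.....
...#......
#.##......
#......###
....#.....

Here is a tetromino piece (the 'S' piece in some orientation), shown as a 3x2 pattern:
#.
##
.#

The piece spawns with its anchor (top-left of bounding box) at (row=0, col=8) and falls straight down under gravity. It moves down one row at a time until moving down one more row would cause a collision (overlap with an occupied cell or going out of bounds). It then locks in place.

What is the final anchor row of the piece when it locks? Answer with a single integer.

Spawn at (row=0, col=8). Try each row:
  row 0: fits
  row 1: fits
  row 2: fits
  row 3: fits
  row 4: fits
  row 5: fits
  row 6: fits
  row 7: fits
  row 8: blocked -> lock at row 7

Answer: 7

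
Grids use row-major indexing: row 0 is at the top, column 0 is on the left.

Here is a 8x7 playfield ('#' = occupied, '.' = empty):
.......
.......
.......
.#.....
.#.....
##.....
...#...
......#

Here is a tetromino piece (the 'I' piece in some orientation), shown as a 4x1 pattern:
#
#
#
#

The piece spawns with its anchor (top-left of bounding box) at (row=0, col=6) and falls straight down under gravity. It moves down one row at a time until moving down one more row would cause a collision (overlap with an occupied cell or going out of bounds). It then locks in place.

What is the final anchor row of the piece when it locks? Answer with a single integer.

Answer: 3

Derivation:
Spawn at (row=0, col=6). Try each row:
  row 0: fits
  row 1: fits
  row 2: fits
  row 3: fits
  row 4: blocked -> lock at row 3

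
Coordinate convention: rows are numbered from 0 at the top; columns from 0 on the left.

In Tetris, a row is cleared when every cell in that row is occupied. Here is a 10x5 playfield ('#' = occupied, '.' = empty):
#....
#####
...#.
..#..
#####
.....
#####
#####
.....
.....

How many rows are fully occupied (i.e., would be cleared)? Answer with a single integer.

Answer: 4

Derivation:
Check each row:
  row 0: 4 empty cells -> not full
  row 1: 0 empty cells -> FULL (clear)
  row 2: 4 empty cells -> not full
  row 3: 4 empty cells -> not full
  row 4: 0 empty cells -> FULL (clear)
  row 5: 5 empty cells -> not full
  row 6: 0 empty cells -> FULL (clear)
  row 7: 0 empty cells -> FULL (clear)
  row 8: 5 empty cells -> not full
  row 9: 5 empty cells -> not full
Total rows cleared: 4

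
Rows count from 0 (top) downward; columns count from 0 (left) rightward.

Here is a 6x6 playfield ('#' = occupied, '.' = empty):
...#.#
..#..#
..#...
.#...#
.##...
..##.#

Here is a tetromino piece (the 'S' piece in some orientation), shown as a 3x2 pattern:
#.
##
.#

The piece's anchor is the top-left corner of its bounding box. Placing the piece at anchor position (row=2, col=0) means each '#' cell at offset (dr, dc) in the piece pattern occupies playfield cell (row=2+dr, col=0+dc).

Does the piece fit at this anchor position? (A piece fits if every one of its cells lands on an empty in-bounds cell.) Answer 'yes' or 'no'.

Answer: no

Derivation:
Check each piece cell at anchor (2, 0):
  offset (0,0) -> (2,0): empty -> OK
  offset (1,0) -> (3,0): empty -> OK
  offset (1,1) -> (3,1): occupied ('#') -> FAIL
  offset (2,1) -> (4,1): occupied ('#') -> FAIL
All cells valid: no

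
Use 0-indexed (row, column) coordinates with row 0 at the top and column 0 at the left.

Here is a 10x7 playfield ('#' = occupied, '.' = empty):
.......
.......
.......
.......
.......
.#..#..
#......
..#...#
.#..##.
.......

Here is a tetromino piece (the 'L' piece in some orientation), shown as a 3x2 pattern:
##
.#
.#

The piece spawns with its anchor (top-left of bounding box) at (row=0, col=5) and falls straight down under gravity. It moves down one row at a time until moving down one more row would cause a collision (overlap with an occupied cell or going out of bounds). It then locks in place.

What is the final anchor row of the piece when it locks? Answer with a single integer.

Answer: 4

Derivation:
Spawn at (row=0, col=5). Try each row:
  row 0: fits
  row 1: fits
  row 2: fits
  row 3: fits
  row 4: fits
  row 5: blocked -> lock at row 4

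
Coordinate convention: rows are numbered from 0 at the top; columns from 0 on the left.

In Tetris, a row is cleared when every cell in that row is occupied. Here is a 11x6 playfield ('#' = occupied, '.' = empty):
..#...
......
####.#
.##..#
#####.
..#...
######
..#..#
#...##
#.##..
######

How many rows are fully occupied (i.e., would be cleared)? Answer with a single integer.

Check each row:
  row 0: 5 empty cells -> not full
  row 1: 6 empty cells -> not full
  row 2: 1 empty cell -> not full
  row 3: 3 empty cells -> not full
  row 4: 1 empty cell -> not full
  row 5: 5 empty cells -> not full
  row 6: 0 empty cells -> FULL (clear)
  row 7: 4 empty cells -> not full
  row 8: 3 empty cells -> not full
  row 9: 3 empty cells -> not full
  row 10: 0 empty cells -> FULL (clear)
Total rows cleared: 2

Answer: 2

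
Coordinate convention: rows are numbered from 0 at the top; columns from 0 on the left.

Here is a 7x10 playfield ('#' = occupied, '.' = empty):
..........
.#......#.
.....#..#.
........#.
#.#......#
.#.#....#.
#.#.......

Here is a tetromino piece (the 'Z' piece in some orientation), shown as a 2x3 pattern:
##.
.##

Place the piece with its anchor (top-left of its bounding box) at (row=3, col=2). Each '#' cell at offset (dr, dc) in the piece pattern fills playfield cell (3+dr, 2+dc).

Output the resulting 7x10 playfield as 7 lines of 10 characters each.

Answer: ..........
.#......#.
.....#..#.
..##....#.
#.###....#
.#.#....#.
#.#.......

Derivation:
Fill (3+0,2+0) = (3,2)
Fill (3+0,2+1) = (3,3)
Fill (3+1,2+1) = (4,3)
Fill (3+1,2+2) = (4,4)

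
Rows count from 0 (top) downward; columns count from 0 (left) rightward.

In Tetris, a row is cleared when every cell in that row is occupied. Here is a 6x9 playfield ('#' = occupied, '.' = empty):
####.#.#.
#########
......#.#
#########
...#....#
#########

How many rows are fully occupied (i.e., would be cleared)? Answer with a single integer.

Answer: 3

Derivation:
Check each row:
  row 0: 3 empty cells -> not full
  row 1: 0 empty cells -> FULL (clear)
  row 2: 7 empty cells -> not full
  row 3: 0 empty cells -> FULL (clear)
  row 4: 7 empty cells -> not full
  row 5: 0 empty cells -> FULL (clear)
Total rows cleared: 3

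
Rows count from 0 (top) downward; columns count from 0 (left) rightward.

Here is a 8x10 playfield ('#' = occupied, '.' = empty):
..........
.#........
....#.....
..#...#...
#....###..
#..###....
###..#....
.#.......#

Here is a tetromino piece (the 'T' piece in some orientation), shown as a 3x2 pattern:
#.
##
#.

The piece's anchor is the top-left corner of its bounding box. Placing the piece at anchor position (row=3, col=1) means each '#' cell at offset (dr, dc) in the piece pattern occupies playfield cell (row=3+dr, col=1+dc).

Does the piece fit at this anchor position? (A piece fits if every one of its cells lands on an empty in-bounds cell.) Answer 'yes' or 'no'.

Check each piece cell at anchor (3, 1):
  offset (0,0) -> (3,1): empty -> OK
  offset (1,0) -> (4,1): empty -> OK
  offset (1,1) -> (4,2): empty -> OK
  offset (2,0) -> (5,1): empty -> OK
All cells valid: yes

Answer: yes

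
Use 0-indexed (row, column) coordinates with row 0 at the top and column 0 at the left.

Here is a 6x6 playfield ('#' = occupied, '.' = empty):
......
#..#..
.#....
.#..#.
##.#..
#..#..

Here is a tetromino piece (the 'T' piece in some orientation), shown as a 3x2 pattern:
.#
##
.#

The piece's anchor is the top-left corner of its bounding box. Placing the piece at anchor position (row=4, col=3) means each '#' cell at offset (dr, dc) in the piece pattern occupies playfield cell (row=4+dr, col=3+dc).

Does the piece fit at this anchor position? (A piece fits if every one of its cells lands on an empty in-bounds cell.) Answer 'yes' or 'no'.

Answer: no

Derivation:
Check each piece cell at anchor (4, 3):
  offset (0,1) -> (4,4): empty -> OK
  offset (1,0) -> (5,3): occupied ('#') -> FAIL
  offset (1,1) -> (5,4): empty -> OK
  offset (2,1) -> (6,4): out of bounds -> FAIL
All cells valid: no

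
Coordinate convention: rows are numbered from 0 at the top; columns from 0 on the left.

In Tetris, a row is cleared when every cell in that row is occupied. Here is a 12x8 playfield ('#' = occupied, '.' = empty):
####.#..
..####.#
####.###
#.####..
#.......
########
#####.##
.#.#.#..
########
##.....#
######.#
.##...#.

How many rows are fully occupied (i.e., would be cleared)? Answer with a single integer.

Check each row:
  row 0: 3 empty cells -> not full
  row 1: 3 empty cells -> not full
  row 2: 1 empty cell -> not full
  row 3: 3 empty cells -> not full
  row 4: 7 empty cells -> not full
  row 5: 0 empty cells -> FULL (clear)
  row 6: 1 empty cell -> not full
  row 7: 5 empty cells -> not full
  row 8: 0 empty cells -> FULL (clear)
  row 9: 5 empty cells -> not full
  row 10: 1 empty cell -> not full
  row 11: 5 empty cells -> not full
Total rows cleared: 2

Answer: 2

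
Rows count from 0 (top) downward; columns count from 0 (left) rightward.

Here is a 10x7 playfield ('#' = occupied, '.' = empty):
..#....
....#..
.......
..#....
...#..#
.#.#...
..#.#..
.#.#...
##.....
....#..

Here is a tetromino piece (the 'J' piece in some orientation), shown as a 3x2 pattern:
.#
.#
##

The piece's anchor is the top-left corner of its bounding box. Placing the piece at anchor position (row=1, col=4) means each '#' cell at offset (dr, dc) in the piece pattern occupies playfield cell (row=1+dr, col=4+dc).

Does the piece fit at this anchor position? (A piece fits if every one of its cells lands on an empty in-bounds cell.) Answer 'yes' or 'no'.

Check each piece cell at anchor (1, 4):
  offset (0,1) -> (1,5): empty -> OK
  offset (1,1) -> (2,5): empty -> OK
  offset (2,0) -> (3,4): empty -> OK
  offset (2,1) -> (3,5): empty -> OK
All cells valid: yes

Answer: yes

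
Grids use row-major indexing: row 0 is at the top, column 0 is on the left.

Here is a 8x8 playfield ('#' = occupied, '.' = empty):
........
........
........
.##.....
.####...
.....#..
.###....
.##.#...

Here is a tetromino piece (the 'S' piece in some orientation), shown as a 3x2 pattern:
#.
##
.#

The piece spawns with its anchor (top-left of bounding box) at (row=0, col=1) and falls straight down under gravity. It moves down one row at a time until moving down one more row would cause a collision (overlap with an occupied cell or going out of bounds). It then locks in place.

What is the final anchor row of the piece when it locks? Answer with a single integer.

Spawn at (row=0, col=1). Try each row:
  row 0: fits
  row 1: blocked -> lock at row 0

Answer: 0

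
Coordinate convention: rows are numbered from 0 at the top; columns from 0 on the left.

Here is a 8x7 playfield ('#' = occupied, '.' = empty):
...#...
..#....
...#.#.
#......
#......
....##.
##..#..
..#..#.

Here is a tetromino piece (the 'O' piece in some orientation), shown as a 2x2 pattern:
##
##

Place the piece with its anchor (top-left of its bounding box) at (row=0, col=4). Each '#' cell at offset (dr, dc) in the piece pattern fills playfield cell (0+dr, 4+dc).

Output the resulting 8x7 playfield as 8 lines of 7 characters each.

Answer: ...###.
..#.##.
...#.#.
#......
#......
....##.
##..#..
..#..#.

Derivation:
Fill (0+0,4+0) = (0,4)
Fill (0+0,4+1) = (0,5)
Fill (0+1,4+0) = (1,4)
Fill (0+1,4+1) = (1,5)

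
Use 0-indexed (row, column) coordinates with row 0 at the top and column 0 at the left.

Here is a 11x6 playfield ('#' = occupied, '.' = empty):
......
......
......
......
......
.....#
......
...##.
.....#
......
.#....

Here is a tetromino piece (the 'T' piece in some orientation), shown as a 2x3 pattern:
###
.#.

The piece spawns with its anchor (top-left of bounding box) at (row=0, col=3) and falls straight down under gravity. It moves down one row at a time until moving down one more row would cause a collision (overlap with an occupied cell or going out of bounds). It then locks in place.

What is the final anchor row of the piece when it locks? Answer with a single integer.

Answer: 4

Derivation:
Spawn at (row=0, col=3). Try each row:
  row 0: fits
  row 1: fits
  row 2: fits
  row 3: fits
  row 4: fits
  row 5: blocked -> lock at row 4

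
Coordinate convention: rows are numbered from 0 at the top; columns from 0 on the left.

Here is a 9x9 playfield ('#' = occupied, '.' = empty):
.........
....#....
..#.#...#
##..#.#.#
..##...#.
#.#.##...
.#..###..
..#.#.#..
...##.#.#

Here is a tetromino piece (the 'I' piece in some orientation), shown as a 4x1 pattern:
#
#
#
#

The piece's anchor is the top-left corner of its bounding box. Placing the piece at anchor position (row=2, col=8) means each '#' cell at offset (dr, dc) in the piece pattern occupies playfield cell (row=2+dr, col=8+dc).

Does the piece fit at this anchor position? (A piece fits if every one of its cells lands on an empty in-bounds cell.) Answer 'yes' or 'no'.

Check each piece cell at anchor (2, 8):
  offset (0,0) -> (2,8): occupied ('#') -> FAIL
  offset (1,0) -> (3,8): occupied ('#') -> FAIL
  offset (2,0) -> (4,8): empty -> OK
  offset (3,0) -> (5,8): empty -> OK
All cells valid: no

Answer: no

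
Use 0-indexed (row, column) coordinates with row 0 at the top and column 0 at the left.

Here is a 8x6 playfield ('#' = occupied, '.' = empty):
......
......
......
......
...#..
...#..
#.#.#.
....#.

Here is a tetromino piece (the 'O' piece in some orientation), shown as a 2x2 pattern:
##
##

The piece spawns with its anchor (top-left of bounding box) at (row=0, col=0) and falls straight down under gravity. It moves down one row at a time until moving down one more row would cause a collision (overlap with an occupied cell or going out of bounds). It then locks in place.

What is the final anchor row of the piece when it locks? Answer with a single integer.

Answer: 4

Derivation:
Spawn at (row=0, col=0). Try each row:
  row 0: fits
  row 1: fits
  row 2: fits
  row 3: fits
  row 4: fits
  row 5: blocked -> lock at row 4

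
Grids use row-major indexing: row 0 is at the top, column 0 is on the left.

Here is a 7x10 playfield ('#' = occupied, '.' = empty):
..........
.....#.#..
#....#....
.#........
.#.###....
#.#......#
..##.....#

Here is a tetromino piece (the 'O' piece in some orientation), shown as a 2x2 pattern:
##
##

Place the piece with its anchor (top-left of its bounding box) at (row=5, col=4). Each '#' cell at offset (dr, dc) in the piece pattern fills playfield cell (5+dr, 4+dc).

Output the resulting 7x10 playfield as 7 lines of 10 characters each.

Answer: ..........
.....#.#..
#....#....
.#........
.#.###....
#.#.##...#
..####...#

Derivation:
Fill (5+0,4+0) = (5,4)
Fill (5+0,4+1) = (5,5)
Fill (5+1,4+0) = (6,4)
Fill (5+1,4+1) = (6,5)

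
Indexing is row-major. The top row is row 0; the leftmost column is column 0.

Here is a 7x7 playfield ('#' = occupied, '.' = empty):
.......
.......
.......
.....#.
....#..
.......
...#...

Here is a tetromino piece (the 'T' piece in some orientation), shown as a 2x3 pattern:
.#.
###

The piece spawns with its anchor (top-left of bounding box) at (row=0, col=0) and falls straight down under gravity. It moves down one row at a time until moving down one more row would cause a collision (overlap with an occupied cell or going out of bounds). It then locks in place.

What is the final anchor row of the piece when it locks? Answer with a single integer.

Answer: 5

Derivation:
Spawn at (row=0, col=0). Try each row:
  row 0: fits
  row 1: fits
  row 2: fits
  row 3: fits
  row 4: fits
  row 5: fits
  row 6: blocked -> lock at row 5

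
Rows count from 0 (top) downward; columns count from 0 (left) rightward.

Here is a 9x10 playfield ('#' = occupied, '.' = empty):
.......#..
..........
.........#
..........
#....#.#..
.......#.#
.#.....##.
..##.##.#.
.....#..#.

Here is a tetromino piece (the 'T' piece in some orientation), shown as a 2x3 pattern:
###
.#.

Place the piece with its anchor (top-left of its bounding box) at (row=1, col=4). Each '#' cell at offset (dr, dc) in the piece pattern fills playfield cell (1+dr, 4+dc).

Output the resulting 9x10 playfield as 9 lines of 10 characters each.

Answer: .......#..
....###...
.....#...#
..........
#....#.#..
.......#.#
.#.....##.
..##.##.#.
.....#..#.

Derivation:
Fill (1+0,4+0) = (1,4)
Fill (1+0,4+1) = (1,5)
Fill (1+0,4+2) = (1,6)
Fill (1+1,4+1) = (2,5)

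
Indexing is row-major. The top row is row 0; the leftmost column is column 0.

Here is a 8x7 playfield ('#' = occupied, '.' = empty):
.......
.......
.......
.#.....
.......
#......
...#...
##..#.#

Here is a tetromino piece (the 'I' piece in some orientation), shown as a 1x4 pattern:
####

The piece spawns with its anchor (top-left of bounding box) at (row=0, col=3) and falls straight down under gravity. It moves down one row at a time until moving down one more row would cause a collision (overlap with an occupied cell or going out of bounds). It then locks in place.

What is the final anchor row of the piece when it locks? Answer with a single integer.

Spawn at (row=0, col=3). Try each row:
  row 0: fits
  row 1: fits
  row 2: fits
  row 3: fits
  row 4: fits
  row 5: fits
  row 6: blocked -> lock at row 5

Answer: 5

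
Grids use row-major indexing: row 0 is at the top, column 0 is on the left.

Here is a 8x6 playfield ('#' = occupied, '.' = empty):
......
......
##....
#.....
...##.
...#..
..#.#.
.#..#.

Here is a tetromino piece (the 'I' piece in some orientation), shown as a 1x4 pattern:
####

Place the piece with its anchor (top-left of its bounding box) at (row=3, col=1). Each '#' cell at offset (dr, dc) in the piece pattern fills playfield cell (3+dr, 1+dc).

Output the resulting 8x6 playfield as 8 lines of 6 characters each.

Answer: ......
......
##....
#####.
...##.
...#..
..#.#.
.#..#.

Derivation:
Fill (3+0,1+0) = (3,1)
Fill (3+0,1+1) = (3,2)
Fill (3+0,1+2) = (3,3)
Fill (3+0,1+3) = (3,4)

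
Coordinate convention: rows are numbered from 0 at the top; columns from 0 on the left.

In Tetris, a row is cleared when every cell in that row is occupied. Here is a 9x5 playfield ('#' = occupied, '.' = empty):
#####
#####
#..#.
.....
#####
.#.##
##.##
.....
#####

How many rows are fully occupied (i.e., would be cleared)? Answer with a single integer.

Answer: 4

Derivation:
Check each row:
  row 0: 0 empty cells -> FULL (clear)
  row 1: 0 empty cells -> FULL (clear)
  row 2: 3 empty cells -> not full
  row 3: 5 empty cells -> not full
  row 4: 0 empty cells -> FULL (clear)
  row 5: 2 empty cells -> not full
  row 6: 1 empty cell -> not full
  row 7: 5 empty cells -> not full
  row 8: 0 empty cells -> FULL (clear)
Total rows cleared: 4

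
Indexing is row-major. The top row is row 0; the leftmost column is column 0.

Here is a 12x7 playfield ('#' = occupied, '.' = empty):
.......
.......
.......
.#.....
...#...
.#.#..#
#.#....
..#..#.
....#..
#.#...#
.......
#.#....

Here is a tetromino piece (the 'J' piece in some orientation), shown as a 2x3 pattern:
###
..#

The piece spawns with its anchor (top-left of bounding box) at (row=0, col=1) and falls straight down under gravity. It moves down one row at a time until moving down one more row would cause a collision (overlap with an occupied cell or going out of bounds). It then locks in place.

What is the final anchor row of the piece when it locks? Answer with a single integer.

Spawn at (row=0, col=1). Try each row:
  row 0: fits
  row 1: fits
  row 2: fits
  row 3: blocked -> lock at row 2

Answer: 2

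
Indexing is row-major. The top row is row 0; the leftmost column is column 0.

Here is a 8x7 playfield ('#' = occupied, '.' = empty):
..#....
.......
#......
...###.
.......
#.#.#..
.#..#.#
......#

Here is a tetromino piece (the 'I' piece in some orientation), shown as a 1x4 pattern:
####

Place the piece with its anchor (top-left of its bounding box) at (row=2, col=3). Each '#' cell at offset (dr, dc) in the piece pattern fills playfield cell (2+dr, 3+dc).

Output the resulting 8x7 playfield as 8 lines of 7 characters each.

Answer: ..#....
.......
#..####
...###.
.......
#.#.#..
.#..#.#
......#

Derivation:
Fill (2+0,3+0) = (2,3)
Fill (2+0,3+1) = (2,4)
Fill (2+0,3+2) = (2,5)
Fill (2+0,3+3) = (2,6)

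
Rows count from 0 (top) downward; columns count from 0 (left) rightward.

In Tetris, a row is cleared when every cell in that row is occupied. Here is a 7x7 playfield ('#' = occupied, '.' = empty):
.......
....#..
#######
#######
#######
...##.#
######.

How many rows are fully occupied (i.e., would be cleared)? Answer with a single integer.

Check each row:
  row 0: 7 empty cells -> not full
  row 1: 6 empty cells -> not full
  row 2: 0 empty cells -> FULL (clear)
  row 3: 0 empty cells -> FULL (clear)
  row 4: 0 empty cells -> FULL (clear)
  row 5: 4 empty cells -> not full
  row 6: 1 empty cell -> not full
Total rows cleared: 3

Answer: 3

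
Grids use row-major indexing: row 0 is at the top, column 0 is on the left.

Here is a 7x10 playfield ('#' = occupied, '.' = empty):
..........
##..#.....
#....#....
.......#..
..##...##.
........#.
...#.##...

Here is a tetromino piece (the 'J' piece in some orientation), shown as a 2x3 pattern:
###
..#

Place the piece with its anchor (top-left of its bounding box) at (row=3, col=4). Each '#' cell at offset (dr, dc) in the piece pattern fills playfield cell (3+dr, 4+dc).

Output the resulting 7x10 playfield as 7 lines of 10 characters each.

Answer: ..........
##..#.....
#....#....
....####..
..##..###.
........#.
...#.##...

Derivation:
Fill (3+0,4+0) = (3,4)
Fill (3+0,4+1) = (3,5)
Fill (3+0,4+2) = (3,6)
Fill (3+1,4+2) = (4,6)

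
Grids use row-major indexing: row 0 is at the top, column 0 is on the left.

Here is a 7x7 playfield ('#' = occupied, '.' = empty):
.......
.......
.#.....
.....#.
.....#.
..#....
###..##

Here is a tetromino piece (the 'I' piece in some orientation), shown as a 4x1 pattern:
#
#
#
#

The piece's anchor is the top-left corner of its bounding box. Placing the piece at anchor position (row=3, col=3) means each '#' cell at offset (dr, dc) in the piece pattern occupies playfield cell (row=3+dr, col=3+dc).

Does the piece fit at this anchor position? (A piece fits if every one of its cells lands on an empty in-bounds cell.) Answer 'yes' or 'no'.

Answer: yes

Derivation:
Check each piece cell at anchor (3, 3):
  offset (0,0) -> (3,3): empty -> OK
  offset (1,0) -> (4,3): empty -> OK
  offset (2,0) -> (5,3): empty -> OK
  offset (3,0) -> (6,3): empty -> OK
All cells valid: yes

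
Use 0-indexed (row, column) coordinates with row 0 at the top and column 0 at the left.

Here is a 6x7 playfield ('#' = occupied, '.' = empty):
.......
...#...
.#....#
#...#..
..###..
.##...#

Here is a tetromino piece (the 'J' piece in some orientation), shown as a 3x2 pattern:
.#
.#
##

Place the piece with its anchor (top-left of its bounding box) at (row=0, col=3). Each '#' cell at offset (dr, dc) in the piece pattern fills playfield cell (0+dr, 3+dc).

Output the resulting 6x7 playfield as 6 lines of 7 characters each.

Answer: ....#..
...##..
.#.##.#
#...#..
..###..
.##...#

Derivation:
Fill (0+0,3+1) = (0,4)
Fill (0+1,3+1) = (1,4)
Fill (0+2,3+0) = (2,3)
Fill (0+2,3+1) = (2,4)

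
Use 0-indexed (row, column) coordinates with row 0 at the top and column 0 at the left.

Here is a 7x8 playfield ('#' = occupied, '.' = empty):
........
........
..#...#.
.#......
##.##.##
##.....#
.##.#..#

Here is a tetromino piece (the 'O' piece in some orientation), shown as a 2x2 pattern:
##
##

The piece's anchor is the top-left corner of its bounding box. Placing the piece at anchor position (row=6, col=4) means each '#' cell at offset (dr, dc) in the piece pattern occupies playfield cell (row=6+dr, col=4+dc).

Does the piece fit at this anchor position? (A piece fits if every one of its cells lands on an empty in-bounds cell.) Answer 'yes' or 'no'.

Check each piece cell at anchor (6, 4):
  offset (0,0) -> (6,4): occupied ('#') -> FAIL
  offset (0,1) -> (6,5): empty -> OK
  offset (1,0) -> (7,4): out of bounds -> FAIL
  offset (1,1) -> (7,5): out of bounds -> FAIL
All cells valid: no

Answer: no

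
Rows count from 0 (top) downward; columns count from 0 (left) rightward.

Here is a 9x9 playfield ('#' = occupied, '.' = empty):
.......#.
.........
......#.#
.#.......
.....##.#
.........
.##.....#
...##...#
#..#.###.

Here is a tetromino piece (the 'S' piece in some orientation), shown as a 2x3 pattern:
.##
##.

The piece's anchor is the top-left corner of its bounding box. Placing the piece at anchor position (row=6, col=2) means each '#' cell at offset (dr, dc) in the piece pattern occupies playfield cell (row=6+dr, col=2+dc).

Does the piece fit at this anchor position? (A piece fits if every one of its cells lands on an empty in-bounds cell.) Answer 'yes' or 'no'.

Check each piece cell at anchor (6, 2):
  offset (0,1) -> (6,3): empty -> OK
  offset (0,2) -> (6,4): empty -> OK
  offset (1,0) -> (7,2): empty -> OK
  offset (1,1) -> (7,3): occupied ('#') -> FAIL
All cells valid: no

Answer: no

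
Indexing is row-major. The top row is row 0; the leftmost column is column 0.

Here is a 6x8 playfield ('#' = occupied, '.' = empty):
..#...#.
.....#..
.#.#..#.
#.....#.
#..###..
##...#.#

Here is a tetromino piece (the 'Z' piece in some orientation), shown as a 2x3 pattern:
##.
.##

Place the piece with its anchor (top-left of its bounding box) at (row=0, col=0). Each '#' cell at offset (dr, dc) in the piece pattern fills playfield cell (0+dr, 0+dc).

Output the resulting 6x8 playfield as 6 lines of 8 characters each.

Fill (0+0,0+0) = (0,0)
Fill (0+0,0+1) = (0,1)
Fill (0+1,0+1) = (1,1)
Fill (0+1,0+2) = (1,2)

Answer: ###...#.
.##..#..
.#.#..#.
#.....#.
#..###..
##...#.#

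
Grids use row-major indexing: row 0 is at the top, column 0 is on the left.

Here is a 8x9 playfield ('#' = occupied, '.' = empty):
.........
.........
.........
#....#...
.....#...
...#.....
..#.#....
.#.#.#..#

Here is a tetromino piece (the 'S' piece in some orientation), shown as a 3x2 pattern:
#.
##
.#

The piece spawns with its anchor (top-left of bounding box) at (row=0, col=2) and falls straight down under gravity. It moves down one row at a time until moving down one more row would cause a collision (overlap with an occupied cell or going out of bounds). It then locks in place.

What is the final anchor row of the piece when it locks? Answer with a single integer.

Answer: 2

Derivation:
Spawn at (row=0, col=2). Try each row:
  row 0: fits
  row 1: fits
  row 2: fits
  row 3: blocked -> lock at row 2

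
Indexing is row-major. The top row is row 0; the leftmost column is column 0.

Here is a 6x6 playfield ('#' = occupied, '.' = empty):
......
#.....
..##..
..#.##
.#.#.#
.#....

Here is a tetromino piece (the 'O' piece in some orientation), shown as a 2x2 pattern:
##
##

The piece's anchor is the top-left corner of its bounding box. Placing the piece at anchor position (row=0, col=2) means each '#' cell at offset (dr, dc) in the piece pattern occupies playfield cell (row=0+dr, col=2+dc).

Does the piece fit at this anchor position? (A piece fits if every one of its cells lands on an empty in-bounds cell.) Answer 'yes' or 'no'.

Check each piece cell at anchor (0, 2):
  offset (0,0) -> (0,2): empty -> OK
  offset (0,1) -> (0,3): empty -> OK
  offset (1,0) -> (1,2): empty -> OK
  offset (1,1) -> (1,3): empty -> OK
All cells valid: yes

Answer: yes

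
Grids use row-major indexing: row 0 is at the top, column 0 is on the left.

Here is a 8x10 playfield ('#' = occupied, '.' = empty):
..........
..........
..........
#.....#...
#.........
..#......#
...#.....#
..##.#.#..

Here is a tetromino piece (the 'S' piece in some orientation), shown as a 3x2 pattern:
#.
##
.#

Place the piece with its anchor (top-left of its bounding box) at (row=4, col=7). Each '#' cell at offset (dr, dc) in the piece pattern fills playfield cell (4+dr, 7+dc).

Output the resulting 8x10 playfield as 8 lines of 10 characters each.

Answer: ..........
..........
..........
#.....#...
#......#..
..#....###
...#....##
..##.#.#..

Derivation:
Fill (4+0,7+0) = (4,7)
Fill (4+1,7+0) = (5,7)
Fill (4+1,7+1) = (5,8)
Fill (4+2,7+1) = (6,8)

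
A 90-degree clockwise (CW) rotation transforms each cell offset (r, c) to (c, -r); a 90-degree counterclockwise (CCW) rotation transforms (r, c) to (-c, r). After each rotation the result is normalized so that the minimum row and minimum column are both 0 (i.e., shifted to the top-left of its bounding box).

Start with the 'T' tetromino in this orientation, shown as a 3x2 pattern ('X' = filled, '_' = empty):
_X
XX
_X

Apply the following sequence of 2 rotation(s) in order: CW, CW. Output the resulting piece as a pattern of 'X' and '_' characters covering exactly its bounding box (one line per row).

Start:
_X
XX
_X
After rotation 1 (CW):
_X_
XXX
After rotation 2 (CW):
X_
XX
X_

Answer: X_
XX
X_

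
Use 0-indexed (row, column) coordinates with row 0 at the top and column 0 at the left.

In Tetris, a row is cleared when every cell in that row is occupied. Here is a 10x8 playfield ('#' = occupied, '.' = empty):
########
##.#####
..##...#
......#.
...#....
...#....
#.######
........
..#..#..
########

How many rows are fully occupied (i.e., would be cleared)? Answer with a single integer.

Answer: 2

Derivation:
Check each row:
  row 0: 0 empty cells -> FULL (clear)
  row 1: 1 empty cell -> not full
  row 2: 5 empty cells -> not full
  row 3: 7 empty cells -> not full
  row 4: 7 empty cells -> not full
  row 5: 7 empty cells -> not full
  row 6: 1 empty cell -> not full
  row 7: 8 empty cells -> not full
  row 8: 6 empty cells -> not full
  row 9: 0 empty cells -> FULL (clear)
Total rows cleared: 2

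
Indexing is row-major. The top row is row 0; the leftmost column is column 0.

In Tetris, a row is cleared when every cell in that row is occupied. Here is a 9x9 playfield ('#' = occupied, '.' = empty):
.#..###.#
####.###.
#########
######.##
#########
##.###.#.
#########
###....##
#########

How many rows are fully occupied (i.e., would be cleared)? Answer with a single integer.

Answer: 4

Derivation:
Check each row:
  row 0: 4 empty cells -> not full
  row 1: 2 empty cells -> not full
  row 2: 0 empty cells -> FULL (clear)
  row 3: 1 empty cell -> not full
  row 4: 0 empty cells -> FULL (clear)
  row 5: 3 empty cells -> not full
  row 6: 0 empty cells -> FULL (clear)
  row 7: 4 empty cells -> not full
  row 8: 0 empty cells -> FULL (clear)
Total rows cleared: 4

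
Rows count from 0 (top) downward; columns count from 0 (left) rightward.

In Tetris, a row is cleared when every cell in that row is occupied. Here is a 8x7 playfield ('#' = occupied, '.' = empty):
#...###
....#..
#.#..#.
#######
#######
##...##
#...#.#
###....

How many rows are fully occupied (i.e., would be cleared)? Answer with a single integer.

Answer: 2

Derivation:
Check each row:
  row 0: 3 empty cells -> not full
  row 1: 6 empty cells -> not full
  row 2: 4 empty cells -> not full
  row 3: 0 empty cells -> FULL (clear)
  row 4: 0 empty cells -> FULL (clear)
  row 5: 3 empty cells -> not full
  row 6: 4 empty cells -> not full
  row 7: 4 empty cells -> not full
Total rows cleared: 2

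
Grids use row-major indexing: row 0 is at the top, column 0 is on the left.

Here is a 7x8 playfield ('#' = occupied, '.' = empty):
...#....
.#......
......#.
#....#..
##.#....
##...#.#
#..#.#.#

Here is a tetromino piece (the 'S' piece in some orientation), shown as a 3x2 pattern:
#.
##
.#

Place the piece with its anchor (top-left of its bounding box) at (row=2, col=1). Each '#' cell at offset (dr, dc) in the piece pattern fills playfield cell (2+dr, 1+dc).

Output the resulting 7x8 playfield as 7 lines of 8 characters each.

Answer: ...#....
.#......
.#....#.
###..#..
####....
##...#.#
#..#.#.#

Derivation:
Fill (2+0,1+0) = (2,1)
Fill (2+1,1+0) = (3,1)
Fill (2+1,1+1) = (3,2)
Fill (2+2,1+1) = (4,2)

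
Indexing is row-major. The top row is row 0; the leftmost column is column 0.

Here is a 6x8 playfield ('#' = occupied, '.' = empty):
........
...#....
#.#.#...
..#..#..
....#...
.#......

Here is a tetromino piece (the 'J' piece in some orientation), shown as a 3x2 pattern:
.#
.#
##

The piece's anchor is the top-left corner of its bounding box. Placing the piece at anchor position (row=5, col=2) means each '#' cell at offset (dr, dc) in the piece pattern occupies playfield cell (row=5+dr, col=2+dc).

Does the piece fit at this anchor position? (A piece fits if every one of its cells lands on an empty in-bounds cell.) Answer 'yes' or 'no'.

Answer: no

Derivation:
Check each piece cell at anchor (5, 2):
  offset (0,1) -> (5,3): empty -> OK
  offset (1,1) -> (6,3): out of bounds -> FAIL
  offset (2,0) -> (7,2): out of bounds -> FAIL
  offset (2,1) -> (7,3): out of bounds -> FAIL
All cells valid: no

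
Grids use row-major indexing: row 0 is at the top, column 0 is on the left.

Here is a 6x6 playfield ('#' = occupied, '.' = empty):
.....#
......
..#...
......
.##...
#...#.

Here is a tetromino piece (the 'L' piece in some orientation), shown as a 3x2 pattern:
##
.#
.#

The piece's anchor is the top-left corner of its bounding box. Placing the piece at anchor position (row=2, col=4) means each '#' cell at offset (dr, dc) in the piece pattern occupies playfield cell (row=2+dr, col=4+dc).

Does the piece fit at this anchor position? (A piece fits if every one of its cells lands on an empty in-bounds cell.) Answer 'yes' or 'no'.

Check each piece cell at anchor (2, 4):
  offset (0,0) -> (2,4): empty -> OK
  offset (0,1) -> (2,5): empty -> OK
  offset (1,1) -> (3,5): empty -> OK
  offset (2,1) -> (4,5): empty -> OK
All cells valid: yes

Answer: yes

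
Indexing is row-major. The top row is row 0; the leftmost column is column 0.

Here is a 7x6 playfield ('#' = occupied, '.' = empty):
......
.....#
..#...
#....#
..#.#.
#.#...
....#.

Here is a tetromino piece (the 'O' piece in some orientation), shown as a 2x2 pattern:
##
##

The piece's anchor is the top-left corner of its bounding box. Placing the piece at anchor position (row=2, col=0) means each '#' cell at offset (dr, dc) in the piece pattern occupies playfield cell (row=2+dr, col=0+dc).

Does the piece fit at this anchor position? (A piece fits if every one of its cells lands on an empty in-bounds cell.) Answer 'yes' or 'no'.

Check each piece cell at anchor (2, 0):
  offset (0,0) -> (2,0): empty -> OK
  offset (0,1) -> (2,1): empty -> OK
  offset (1,0) -> (3,0): occupied ('#') -> FAIL
  offset (1,1) -> (3,1): empty -> OK
All cells valid: no

Answer: no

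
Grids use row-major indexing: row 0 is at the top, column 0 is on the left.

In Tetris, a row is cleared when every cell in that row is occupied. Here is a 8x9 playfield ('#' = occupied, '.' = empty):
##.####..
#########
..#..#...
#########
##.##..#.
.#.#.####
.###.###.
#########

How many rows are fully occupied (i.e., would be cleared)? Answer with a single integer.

Answer: 3

Derivation:
Check each row:
  row 0: 3 empty cells -> not full
  row 1: 0 empty cells -> FULL (clear)
  row 2: 7 empty cells -> not full
  row 3: 0 empty cells -> FULL (clear)
  row 4: 4 empty cells -> not full
  row 5: 3 empty cells -> not full
  row 6: 3 empty cells -> not full
  row 7: 0 empty cells -> FULL (clear)
Total rows cleared: 3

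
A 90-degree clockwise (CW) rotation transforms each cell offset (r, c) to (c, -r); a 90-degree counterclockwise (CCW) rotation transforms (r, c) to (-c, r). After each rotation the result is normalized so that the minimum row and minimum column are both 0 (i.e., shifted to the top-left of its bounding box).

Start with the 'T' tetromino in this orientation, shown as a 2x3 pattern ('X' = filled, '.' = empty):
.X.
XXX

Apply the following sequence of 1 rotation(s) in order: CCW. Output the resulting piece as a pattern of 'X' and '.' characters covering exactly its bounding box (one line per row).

Start:
.X.
XXX
After rotation 1 (CCW):
.X
XX
.X

Answer: .X
XX
.X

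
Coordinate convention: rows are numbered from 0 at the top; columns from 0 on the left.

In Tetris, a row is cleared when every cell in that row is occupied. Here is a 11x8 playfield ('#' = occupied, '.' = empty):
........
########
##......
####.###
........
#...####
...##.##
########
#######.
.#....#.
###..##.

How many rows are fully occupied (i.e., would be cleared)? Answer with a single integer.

Check each row:
  row 0: 8 empty cells -> not full
  row 1: 0 empty cells -> FULL (clear)
  row 2: 6 empty cells -> not full
  row 3: 1 empty cell -> not full
  row 4: 8 empty cells -> not full
  row 5: 3 empty cells -> not full
  row 6: 4 empty cells -> not full
  row 7: 0 empty cells -> FULL (clear)
  row 8: 1 empty cell -> not full
  row 9: 6 empty cells -> not full
  row 10: 3 empty cells -> not full
Total rows cleared: 2

Answer: 2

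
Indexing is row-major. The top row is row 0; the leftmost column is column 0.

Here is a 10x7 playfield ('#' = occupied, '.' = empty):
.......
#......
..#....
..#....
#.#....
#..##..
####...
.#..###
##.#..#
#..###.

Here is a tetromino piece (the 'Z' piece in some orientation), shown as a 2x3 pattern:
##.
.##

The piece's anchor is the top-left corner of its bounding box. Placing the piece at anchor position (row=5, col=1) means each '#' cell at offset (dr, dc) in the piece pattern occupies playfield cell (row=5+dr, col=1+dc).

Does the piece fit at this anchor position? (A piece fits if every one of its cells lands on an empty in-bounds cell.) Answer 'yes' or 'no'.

Answer: no

Derivation:
Check each piece cell at anchor (5, 1):
  offset (0,0) -> (5,1): empty -> OK
  offset (0,1) -> (5,2): empty -> OK
  offset (1,1) -> (6,2): occupied ('#') -> FAIL
  offset (1,2) -> (6,3): occupied ('#') -> FAIL
All cells valid: no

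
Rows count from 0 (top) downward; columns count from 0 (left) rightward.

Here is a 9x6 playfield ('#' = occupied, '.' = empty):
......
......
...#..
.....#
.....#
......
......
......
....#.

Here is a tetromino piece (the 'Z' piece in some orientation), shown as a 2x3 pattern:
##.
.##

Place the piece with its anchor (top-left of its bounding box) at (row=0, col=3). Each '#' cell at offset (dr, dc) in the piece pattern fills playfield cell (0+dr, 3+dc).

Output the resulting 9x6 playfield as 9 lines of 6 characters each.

Answer: ...##.
....##
...#..
.....#
.....#
......
......
......
....#.

Derivation:
Fill (0+0,3+0) = (0,3)
Fill (0+0,3+1) = (0,4)
Fill (0+1,3+1) = (1,4)
Fill (0+1,3+2) = (1,5)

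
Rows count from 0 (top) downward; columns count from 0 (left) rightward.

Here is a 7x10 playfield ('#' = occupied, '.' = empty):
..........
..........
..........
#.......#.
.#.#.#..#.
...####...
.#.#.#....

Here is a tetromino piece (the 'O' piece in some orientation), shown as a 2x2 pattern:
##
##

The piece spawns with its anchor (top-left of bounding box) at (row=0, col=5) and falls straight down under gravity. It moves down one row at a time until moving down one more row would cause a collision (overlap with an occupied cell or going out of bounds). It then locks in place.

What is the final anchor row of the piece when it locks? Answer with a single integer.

Spawn at (row=0, col=5). Try each row:
  row 0: fits
  row 1: fits
  row 2: fits
  row 3: blocked -> lock at row 2

Answer: 2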